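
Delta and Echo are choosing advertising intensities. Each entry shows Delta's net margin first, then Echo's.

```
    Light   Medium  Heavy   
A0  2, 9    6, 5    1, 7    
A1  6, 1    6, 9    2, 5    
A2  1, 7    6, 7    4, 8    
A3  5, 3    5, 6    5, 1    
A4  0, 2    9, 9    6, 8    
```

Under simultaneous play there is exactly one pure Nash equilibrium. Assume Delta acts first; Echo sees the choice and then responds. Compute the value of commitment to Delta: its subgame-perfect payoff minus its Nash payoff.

Work backward from Echo's decision.
- A0 → Echo plays Light (best of 9, 5, 7); Delta gets 2.
- A1 → Echo plays Medium (best of 1, 9, 5); Delta gets 6.
- A2 → Echo plays Heavy (best of 7, 7, 8); Delta gets 4.
- A3 → Echo plays Medium (best of 3, 6, 1); Delta gets 5.
- A4 → Echo plays Medium (best of 2, 9, 8); Delta gets 9.
Maximizing over 2, 6, 4, 5, 9, Delta chooses A4. Subgame-perfect outcome: (A4, Medium) with payoffs (9, 9).
Under simultaneous play:
Delta's best replies: Light→A1; Medium→A4; Heavy→A4.
Echo's best replies: A0→Light; A1→Medium; A2→Heavy; A3→Medium; A4→Medium.
The unique mutual best reply is (A4, Medium), giving (9, 9).
Delta's commitment gain: 9 − 9 = 0.

0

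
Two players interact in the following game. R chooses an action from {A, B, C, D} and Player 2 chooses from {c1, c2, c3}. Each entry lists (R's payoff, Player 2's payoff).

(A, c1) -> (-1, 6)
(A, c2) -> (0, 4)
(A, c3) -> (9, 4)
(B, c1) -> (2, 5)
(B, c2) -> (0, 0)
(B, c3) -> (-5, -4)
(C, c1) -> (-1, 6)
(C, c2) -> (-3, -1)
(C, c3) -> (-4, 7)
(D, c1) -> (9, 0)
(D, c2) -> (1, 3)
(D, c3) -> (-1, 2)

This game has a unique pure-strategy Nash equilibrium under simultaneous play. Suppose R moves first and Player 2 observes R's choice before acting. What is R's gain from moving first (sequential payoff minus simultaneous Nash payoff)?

1

Solve by backward induction (R leads).
- A → Player 2 plays c1 (best of 6, 4, 4); R gets -1.
- B → Player 2 plays c1 (best of 5, 0, -4); R gets 2.
- C → Player 2 plays c3 (best of 6, -1, 7); R gets -4.
- D → Player 2 plays c2 (best of 0, 3, 2); R gets 1.
Among -1, 2, -4, 1, the best is 2 at B. Subgame-perfect outcome: (B, c1) with payoffs (2, 5).
Now find the simultaneous Nash equilibrium.
R's best replies: c1→D; c2→D; c3→A.
Player 2's best replies: A→c1; B→c1; C→c3; D→c2.
The unique mutual best reply is (D, c2), giving (1, 3).
R's commitment gain: 2 − 1 = 1.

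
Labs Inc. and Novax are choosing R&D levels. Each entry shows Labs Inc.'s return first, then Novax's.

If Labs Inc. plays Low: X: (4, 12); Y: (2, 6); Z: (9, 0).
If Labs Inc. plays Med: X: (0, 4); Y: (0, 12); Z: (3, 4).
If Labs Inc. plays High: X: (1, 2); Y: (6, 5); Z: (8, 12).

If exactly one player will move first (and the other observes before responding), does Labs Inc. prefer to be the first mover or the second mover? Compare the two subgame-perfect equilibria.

If Labs Inc. leads: Novax's best replies are Low→X, Med→Y, High→Z; Labs Inc.'s induced payoffs 4, 0, 8; outcome (High, Z), payoffs (8, 12).
If Novax leads: Labs Inc.'s best replies are X→Low, Y→High, Z→Low; Novax's induced payoffs 12, 5, 0; outcome (Low, X), payoffs (4, 12).
Labs Inc. gets 8 moving first and 4 moving second, so Labs Inc. prefers to move first.

first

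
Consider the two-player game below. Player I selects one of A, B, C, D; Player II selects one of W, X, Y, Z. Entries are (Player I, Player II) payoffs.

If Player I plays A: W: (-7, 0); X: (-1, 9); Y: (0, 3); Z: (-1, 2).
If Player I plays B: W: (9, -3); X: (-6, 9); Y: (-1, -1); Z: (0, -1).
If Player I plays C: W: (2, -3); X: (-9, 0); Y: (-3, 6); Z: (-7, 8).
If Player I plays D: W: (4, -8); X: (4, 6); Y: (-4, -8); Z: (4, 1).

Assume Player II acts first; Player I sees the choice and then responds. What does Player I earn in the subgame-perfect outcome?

Solve by backward induction (Player II leads).
- W: Player I compares -7, 9, 2, 4 and picks B; Player II would get -3.
- X: Player I compares -1, -6, -9, 4 and picks D; Player II would get 6.
- Y: Player I compares 0, -1, -3, -4 and picks A; Player II would get 3.
- Z: Player I compares -1, 0, -7, 4 and picks D; Player II would get 1.
Among -3, 6, 3, 1, the best is 6 at X. Subgame-perfect outcome: (D, X) with payoffs (4, 6).

4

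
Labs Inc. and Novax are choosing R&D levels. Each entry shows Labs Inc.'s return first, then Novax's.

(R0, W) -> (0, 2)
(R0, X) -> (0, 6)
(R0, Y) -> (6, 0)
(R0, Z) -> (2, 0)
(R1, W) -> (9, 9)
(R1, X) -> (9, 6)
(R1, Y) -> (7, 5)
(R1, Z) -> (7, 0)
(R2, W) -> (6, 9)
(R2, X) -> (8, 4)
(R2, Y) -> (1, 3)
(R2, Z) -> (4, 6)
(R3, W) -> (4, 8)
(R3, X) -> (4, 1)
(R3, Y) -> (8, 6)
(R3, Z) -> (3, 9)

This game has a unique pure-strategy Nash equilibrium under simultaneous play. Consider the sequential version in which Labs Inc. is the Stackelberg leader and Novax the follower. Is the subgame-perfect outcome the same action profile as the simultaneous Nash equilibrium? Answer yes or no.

yes

Work backward from Novax's decision.
- R0 → Novax plays X (best of 2, 6, 0, 0); Labs Inc. gets 0.
- R1 → Novax plays W (best of 9, 6, 5, 0); Labs Inc. gets 9.
- R2 → Novax plays W (best of 9, 4, 3, 6); Labs Inc. gets 6.
- R3 → Novax plays Z (best of 8, 1, 6, 9); Labs Inc. gets 3.
Among 0, 9, 6, 3, the best is 9 at R1. Subgame-perfect outcome: (R1, W) with payoffs (9, 9).
Under simultaneous play:
Labs Inc.'s best replies: W→R1; X→R1; Y→R3; Z→R1.
Novax's best replies: R0→X; R1→W; R2→W; R3→Z.
The unique mutual best reply is (R1, W), giving (9, 9).
Sequential outcome (R1, W) coincides with the Nash profile (R1, W).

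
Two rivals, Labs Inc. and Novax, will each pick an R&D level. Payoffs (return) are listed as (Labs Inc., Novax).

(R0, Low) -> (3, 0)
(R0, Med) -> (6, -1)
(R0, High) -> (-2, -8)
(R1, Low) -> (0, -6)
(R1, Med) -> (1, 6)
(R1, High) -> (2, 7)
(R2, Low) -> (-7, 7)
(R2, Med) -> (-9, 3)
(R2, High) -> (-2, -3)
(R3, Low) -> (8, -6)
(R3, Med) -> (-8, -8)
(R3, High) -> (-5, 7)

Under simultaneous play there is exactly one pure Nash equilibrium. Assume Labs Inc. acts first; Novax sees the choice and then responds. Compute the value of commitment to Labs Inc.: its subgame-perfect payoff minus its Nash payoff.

1

Backward induction with Labs Inc. moving first.
- R0 → Novax plays Low (best of 0, -1, -8); Labs Inc. gets 3.
- R1 → Novax plays High (best of -6, 6, 7); Labs Inc. gets 2.
- R2 → Novax plays Low (best of 7, 3, -3); Labs Inc. gets -7.
- R3 → Novax plays High (best of -6, -8, 7); Labs Inc. gets -5.
Maximizing over 3, 2, -7, -5, Labs Inc. chooses R0. Subgame-perfect outcome: (R0, Low) with payoffs (3, 0).
Under simultaneous play:
Labs Inc.'s best replies: Low→R3; Med→R0; High→R1.
Novax's best replies: R0→Low; R1→High; R2→Low; R3→High.
Only (R1, High) has each player best-responding; Nash payoffs (2, 7).
Labs Inc.'s commitment gain: 3 − 2 = 1.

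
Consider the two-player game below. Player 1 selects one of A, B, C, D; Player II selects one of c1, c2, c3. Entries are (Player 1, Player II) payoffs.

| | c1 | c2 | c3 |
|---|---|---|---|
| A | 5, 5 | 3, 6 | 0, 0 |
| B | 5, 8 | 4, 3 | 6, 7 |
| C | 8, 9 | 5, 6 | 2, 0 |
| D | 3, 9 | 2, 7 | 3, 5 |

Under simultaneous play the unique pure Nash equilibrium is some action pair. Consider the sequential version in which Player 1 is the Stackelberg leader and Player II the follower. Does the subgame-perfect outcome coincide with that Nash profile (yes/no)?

yes

Player II best-responds to each possible Player 1 move:
- A → Player II plays c2 (best of 5, 6, 0); Player 1 gets 3.
- B → Player II plays c1 (best of 8, 3, 7); Player 1 gets 5.
- C → Player II plays c1 (best of 9, 6, 0); Player 1 gets 8.
- D → Player II plays c1 (best of 9, 7, 5); Player 1 gets 3.
Maximizing over 3, 5, 8, 3, Player 1 chooses C. Subgame-perfect outcome: (C, c1) with payoffs (8, 9).
Now find the simultaneous Nash equilibrium.
Player 1's best replies: c1→C; c2→C; c3→B.
Player II's best replies: A→c2; B→c1; C→c1; D→c1.
Only (C, c1) has each player best-responding; Nash payoffs (8, 9).
Sequential outcome (C, c1) coincides with the Nash profile (C, c1).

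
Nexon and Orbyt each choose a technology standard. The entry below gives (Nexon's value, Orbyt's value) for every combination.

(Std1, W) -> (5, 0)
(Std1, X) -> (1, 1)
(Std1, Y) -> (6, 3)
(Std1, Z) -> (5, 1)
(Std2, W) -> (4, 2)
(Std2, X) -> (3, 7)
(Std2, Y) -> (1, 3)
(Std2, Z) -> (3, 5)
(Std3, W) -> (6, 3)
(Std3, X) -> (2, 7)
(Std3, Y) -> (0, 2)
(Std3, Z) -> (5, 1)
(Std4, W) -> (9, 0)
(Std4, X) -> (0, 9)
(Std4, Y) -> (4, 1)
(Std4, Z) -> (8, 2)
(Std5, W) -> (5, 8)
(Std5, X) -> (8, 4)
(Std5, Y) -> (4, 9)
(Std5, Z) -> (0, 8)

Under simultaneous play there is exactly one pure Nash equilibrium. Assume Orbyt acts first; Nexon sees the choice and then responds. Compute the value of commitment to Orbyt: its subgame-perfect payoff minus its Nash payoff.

1

Work backward from Nexon's decision.
- W → Nexon plays Std4 (best of 5, 4, 6, 9, 5); Orbyt gets 0.
- X → Nexon plays Std5 (best of 1, 3, 2, 0, 8); Orbyt gets 4.
- Y → Nexon plays Std1 (best of 6, 1, 0, 4, 4); Orbyt gets 3.
- Z → Nexon plays Std4 (best of 5, 3, 5, 8, 0); Orbyt gets 2.
Among 0, 4, 3, 2, the best is 4 at X. Subgame-perfect outcome: (Std5, X) with payoffs (8, 4).
Under simultaneous play:
Nexon's best replies: W→Std4; X→Std5; Y→Std1; Z→Std4.
Orbyt's best replies: Std1→Y; Std2→X; Std3→X; Std4→X; Std5→Y.
Only (Std1, Y) has each player best-responding; Nash payoffs (6, 3).
Orbyt's commitment gain: 4 − 3 = 1.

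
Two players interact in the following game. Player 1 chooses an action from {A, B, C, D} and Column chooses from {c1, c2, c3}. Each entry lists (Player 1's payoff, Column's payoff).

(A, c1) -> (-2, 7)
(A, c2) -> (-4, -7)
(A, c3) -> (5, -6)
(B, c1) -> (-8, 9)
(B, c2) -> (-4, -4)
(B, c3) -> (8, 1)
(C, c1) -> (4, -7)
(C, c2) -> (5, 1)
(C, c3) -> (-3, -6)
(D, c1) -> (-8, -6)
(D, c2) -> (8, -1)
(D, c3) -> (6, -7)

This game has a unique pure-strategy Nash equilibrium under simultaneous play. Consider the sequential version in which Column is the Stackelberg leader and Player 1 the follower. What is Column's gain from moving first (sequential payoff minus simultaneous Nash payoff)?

Work backward from Player 1's decision.
- c1 → Player 1 plays C (best of -2, -8, 4, -8); Column gets -7.
- c2 → Player 1 plays D (best of -4, -4, 5, 8); Column gets -1.
- c3 → Player 1 plays B (best of 5, 8, -3, 6); Column gets 1.
Column's induced payoffs are -7, -1, 1, so Column commits to c3. Subgame-perfect outcome: (B, c3) with payoffs (8, 1).
Now find the simultaneous Nash equilibrium.
Player 1's best replies: c1→C; c2→D; c3→B.
Column's best replies: A→c1; B→c1; C→c2; D→c2.
The unique mutual best reply is (D, c2), giving (8, -1).
Column's commitment gain: 1 − -1 = 2.

2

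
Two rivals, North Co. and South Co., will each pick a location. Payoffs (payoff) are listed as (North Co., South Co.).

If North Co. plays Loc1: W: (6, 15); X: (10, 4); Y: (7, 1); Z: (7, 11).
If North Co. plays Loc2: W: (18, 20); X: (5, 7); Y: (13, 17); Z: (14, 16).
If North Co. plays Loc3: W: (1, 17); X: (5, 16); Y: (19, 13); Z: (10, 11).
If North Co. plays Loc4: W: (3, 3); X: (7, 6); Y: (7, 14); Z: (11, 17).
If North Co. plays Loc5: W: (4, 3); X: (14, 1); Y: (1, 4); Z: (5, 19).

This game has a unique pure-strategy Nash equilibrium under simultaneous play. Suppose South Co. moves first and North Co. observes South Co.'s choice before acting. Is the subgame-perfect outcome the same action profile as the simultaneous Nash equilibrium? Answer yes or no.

Solve by backward induction (South Co. leads).
- W → North Co. plays Loc2 (best of 6, 18, 1, 3, 4); South Co. gets 20.
- X → North Co. plays Loc5 (best of 10, 5, 5, 7, 14); South Co. gets 1.
- Y → North Co. plays Loc3 (best of 7, 13, 19, 7, 1); South Co. gets 13.
- Z → North Co. plays Loc2 (best of 7, 14, 10, 11, 5); South Co. gets 16.
Maximizing over 20, 1, 13, 16, South Co. chooses W. Subgame-perfect outcome: (Loc2, W) with payoffs (18, 20).
Now find the simultaneous Nash equilibrium.
North Co.'s best replies: W→Loc2; X→Loc5; Y→Loc3; Z→Loc2.
South Co.'s best replies: Loc1→W; Loc2→W; Loc3→W; Loc4→Z; Loc5→Z.
The unique mutual best reply is (Loc2, W), giving (18, 20).
Sequential outcome (Loc2, W) coincides with the Nash profile (Loc2, W).

yes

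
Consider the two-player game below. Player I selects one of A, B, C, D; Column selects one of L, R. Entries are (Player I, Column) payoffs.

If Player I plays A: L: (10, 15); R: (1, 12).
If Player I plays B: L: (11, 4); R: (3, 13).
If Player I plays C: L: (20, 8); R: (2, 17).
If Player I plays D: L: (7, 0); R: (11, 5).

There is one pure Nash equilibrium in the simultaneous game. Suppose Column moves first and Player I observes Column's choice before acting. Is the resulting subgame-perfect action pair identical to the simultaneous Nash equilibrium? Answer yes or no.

Solve by backward induction (Column leads).
- L: BR = C, leader payoff 8.
- R: BR = D, leader payoff 5.
Maximizing over 8, 5, Column chooses L. Subgame-perfect outcome: (C, L) with payoffs (20, 8).
Under simultaneous play:
Player I's best replies: L→C; R→D.
Column's best replies: A→L; B→R; C→R; D→R.
Only (D, R) has each player best-responding; Nash payoffs (11, 5).
Sequential outcome (C, L) differs from the Nash profile (D, R).

no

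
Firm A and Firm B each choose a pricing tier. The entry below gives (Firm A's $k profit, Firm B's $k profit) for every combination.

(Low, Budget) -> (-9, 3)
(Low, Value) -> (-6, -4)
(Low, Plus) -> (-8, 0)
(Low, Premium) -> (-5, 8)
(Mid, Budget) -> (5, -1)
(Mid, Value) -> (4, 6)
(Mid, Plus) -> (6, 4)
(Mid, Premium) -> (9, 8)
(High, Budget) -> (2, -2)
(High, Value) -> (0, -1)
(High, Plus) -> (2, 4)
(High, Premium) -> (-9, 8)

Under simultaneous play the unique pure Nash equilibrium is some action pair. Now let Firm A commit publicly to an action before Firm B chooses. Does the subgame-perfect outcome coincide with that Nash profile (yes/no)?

yes

Backward induction with Firm A moving first.
- Low: BR = Premium, leader payoff -5.
- Mid: BR = Premium, leader payoff 9.
- High: BR = Premium, leader payoff -9.
Maximizing over -5, 9, -9, Firm A chooses Mid. Subgame-perfect outcome: (Mid, Premium) with payoffs (9, 8).
For the simultaneous game, intersect best replies.
Firm A's best replies: Budget→Mid; Value→Mid; Plus→Mid; Premium→Mid.
Firm B's best replies: Low→Premium; Mid→Premium; High→Premium.
The unique mutual best reply is (Mid, Premium), giving (9, 8).
Sequential outcome (Mid, Premium) coincides with the Nash profile (Mid, Premium).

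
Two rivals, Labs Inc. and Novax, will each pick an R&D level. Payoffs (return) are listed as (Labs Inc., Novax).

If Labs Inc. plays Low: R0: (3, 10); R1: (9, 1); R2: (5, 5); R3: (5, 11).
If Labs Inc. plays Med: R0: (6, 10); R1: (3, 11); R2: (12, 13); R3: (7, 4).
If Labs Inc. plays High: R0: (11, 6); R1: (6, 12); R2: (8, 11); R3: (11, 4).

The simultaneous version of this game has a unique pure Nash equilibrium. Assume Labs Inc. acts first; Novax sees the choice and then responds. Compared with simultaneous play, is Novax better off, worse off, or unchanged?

Solve by backward induction (Labs Inc. leads).
- Low → Novax plays R3 (best of 10, 1, 5, 11); Labs Inc. gets 5.
- Med → Novax plays R2 (best of 10, 11, 13, 4); Labs Inc. gets 12.
- High → Novax plays R1 (best of 6, 12, 11, 4); Labs Inc. gets 6.
Among 5, 12, 6, the best is 12 at Med. Subgame-perfect outcome: (Med, R2) with payoffs (12, 13).
For the simultaneous game, intersect best replies.
Labs Inc.'s best replies: R0→High; R1→Low; R2→Med; R3→High.
Novax's best replies: Low→R3; Med→R2; High→R1.
Only (Med, R2) has each player best-responding; Nash payoffs (12, 13).
Novax earns 13 sequentially versus 13 at the Nash outcome: unchanged.

unchanged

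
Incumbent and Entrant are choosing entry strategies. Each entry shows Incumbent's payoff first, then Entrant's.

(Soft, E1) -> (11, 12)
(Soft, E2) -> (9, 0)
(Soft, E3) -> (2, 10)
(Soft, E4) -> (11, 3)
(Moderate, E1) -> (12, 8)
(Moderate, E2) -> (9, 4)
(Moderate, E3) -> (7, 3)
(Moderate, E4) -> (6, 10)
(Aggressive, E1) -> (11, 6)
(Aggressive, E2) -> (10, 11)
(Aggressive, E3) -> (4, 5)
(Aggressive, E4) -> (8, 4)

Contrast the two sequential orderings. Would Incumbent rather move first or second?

first

If Incumbent leads: Entrant's best replies are Soft→E1, Moderate→E4, Aggressive→E2; Incumbent's induced payoffs 11, 6, 10; outcome (Soft, E1), payoffs (11, 12).
If Entrant leads: Incumbent's best replies are E1→Moderate, E2→Aggressive, E3→Moderate, E4→Soft; Entrant's induced payoffs 8, 11, 3, 3; outcome (Aggressive, E2), payoffs (10, 11).
Incumbent gets 11 moving first and 10 moving second, so Incumbent prefers to move first.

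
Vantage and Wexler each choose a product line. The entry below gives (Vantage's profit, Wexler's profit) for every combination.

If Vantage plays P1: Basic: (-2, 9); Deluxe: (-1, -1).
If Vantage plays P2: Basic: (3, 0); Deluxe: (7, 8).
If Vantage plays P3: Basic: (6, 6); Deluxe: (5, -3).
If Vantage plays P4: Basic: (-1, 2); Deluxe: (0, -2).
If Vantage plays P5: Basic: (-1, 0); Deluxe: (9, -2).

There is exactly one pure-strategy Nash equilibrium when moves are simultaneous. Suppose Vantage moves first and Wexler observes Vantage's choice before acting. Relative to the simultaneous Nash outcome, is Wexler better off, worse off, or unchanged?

Backward induction with Vantage moving first.
- P1: BR = Basic, leader payoff -2.
- P2: BR = Deluxe, leader payoff 7.
- P3: BR = Basic, leader payoff 6.
- P4: BR = Basic, leader payoff -1.
- P5: BR = Basic, leader payoff -1.
Maximizing over -2, 7, 6, -1, -1, Vantage chooses P2. Subgame-perfect outcome: (P2, Deluxe) with payoffs (7, 8).
Under simultaneous play:
Vantage's best replies: Basic→P3; Deluxe→P5.
Wexler's best replies: P1→Basic; P2→Deluxe; P3→Basic; P4→Basic; P5→Basic.
The unique mutual best reply is (P3, Basic), giving (6, 6).
Wexler earns 8 sequentially versus 6 at the Nash outcome: better off.

better off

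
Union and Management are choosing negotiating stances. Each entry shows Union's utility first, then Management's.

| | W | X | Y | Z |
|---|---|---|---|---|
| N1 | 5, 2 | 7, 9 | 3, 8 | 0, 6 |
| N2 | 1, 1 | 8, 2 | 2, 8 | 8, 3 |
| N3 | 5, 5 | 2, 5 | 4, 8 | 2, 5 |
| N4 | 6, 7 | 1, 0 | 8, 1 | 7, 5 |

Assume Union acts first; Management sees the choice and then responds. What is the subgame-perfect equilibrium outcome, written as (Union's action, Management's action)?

Management best-responds to each possible Union move:
- N1 → Management plays X (best of 2, 9, 8, 6); Union gets 7.
- N2 → Management plays Y (best of 1, 2, 8, 3); Union gets 2.
- N3 → Management plays Y (best of 5, 5, 8, 5); Union gets 4.
- N4 → Management plays W (best of 7, 0, 1, 5); Union gets 6.
Union's induced payoffs are 7, 2, 4, 6, so Union commits to N1. Subgame-perfect outcome: (N1, X) with payoffs (7, 9).

(N1, X)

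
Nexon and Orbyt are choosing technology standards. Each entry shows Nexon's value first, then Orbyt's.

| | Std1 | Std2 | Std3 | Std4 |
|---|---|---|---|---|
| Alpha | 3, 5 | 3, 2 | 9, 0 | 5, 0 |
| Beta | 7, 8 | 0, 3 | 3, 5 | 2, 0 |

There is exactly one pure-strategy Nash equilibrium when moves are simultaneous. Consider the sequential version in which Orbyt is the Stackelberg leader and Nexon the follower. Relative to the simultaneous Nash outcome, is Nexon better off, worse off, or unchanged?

Work backward from Nexon's decision.
- Std1 → Nexon plays Beta (best of 3, 7); Orbyt gets 8.
- Std2 → Nexon plays Alpha (best of 3, 0); Orbyt gets 2.
- Std3 → Nexon plays Alpha (best of 9, 3); Orbyt gets 0.
- Std4 → Nexon plays Alpha (best of 5, 2); Orbyt gets 0.
Maximizing over 8, 2, 0, 0, Orbyt chooses Std1. Subgame-perfect outcome: (Beta, Std1) with payoffs (7, 8).
Under simultaneous play:
Nexon's best replies: Std1→Beta; Std2→Alpha; Std3→Alpha; Std4→Alpha.
Orbyt's best replies: Alpha→Std1; Beta→Std1.
Only (Beta, Std1) has each player best-responding; Nash payoffs (7, 8).
Nexon earns 7 sequentially versus 7 at the Nash outcome: unchanged.

unchanged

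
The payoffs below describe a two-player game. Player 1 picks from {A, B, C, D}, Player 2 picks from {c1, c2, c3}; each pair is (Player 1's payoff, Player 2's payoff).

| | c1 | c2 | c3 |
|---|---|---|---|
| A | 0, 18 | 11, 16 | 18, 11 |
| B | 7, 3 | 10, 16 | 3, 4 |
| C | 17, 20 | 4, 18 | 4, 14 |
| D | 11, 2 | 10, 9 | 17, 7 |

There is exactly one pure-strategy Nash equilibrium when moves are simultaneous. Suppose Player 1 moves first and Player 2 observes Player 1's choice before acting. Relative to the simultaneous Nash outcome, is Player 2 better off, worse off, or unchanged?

unchanged

Solve by backward induction (Player 1 leads).
- A → Player 2 plays c1 (best of 18, 16, 11); Player 1 gets 0.
- B → Player 2 plays c2 (best of 3, 16, 4); Player 1 gets 10.
- C → Player 2 plays c1 (best of 20, 18, 14); Player 1 gets 17.
- D → Player 2 plays c2 (best of 2, 9, 7); Player 1 gets 10.
Player 1's induced payoffs are 0, 10, 17, 10, so Player 1 commits to C. Subgame-perfect outcome: (C, c1) with payoffs (17, 20).
Now find the simultaneous Nash equilibrium.
Player 1's best replies: c1→C; c2→A; c3→A.
Player 2's best replies: A→c1; B→c2; C→c1; D→c2.
The unique mutual best reply is (C, c1), giving (17, 20).
Player 2 earns 20 sequentially versus 20 at the Nash outcome: unchanged.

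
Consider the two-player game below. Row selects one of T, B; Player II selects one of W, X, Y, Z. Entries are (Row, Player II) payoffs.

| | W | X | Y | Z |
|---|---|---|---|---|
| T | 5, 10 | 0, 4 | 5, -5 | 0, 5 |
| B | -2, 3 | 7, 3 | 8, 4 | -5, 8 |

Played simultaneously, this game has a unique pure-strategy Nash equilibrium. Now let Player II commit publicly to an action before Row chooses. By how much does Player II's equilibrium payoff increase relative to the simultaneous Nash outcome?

0

Solve by backward induction (Player II leads).
- W: Row compares 5, -2 and picks T; Player II would get 10.
- X: Row compares 0, 7 and picks B; Player II would get 3.
- Y: Row compares 5, 8 and picks B; Player II would get 4.
- Z: Row compares 0, -5 and picks T; Player II would get 5.
Player II's induced payoffs are 10, 3, 4, 5, so Player II commits to W. Subgame-perfect outcome: (T, W) with payoffs (5, 10).
Now find the simultaneous Nash equilibrium.
Row's best replies: W→T; X→B; Y→B; Z→T.
Player II's best replies: T→W; B→Z.
Only (T, W) has each player best-responding; Nash payoffs (5, 10).
Player II's commitment gain: 10 − 10 = 0.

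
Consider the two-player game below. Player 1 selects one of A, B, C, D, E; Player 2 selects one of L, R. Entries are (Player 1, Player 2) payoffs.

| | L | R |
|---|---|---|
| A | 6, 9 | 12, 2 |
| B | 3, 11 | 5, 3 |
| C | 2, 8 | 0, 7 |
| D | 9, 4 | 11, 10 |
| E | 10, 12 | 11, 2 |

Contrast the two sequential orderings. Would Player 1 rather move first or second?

If Player 1 leads: Player 2's best replies are A→L, B→L, C→L, D→R, E→L; Player 1's induced payoffs 6, 3, 2, 11, 10; outcome (D, R), payoffs (11, 10).
If Player 2 leads: Player 1's best replies are L→E, R→A; Player 2's induced payoffs 12, 2; outcome (E, L), payoffs (10, 12).
Player 1 gets 11 moving first and 10 moving second, so Player 1 prefers to move first.

first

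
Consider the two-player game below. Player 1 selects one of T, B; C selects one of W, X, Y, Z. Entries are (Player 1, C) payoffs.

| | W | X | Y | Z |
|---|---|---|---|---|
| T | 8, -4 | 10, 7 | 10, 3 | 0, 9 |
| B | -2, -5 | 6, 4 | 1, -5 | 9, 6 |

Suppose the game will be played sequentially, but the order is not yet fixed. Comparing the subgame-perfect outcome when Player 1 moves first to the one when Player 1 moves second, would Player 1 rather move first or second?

If Player 1 leads: C's best replies are T→Z, B→Z; Player 1's induced payoffs 0, 9; outcome (B, Z), payoffs (9, 6).
If C leads: Player 1's best replies are W→T, X→T, Y→T, Z→B; C's induced payoffs -4, 7, 3, 6; outcome (T, X), payoffs (10, 7).
Player 1 gets 9 moving first and 10 moving second, so Player 1 prefers to move second.

second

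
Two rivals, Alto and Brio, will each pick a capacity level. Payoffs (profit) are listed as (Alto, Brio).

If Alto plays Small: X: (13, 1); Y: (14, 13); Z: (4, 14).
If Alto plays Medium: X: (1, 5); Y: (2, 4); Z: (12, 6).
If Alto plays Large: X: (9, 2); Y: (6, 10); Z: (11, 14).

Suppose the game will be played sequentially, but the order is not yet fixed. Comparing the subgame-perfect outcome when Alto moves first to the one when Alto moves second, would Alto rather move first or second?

If Alto leads: Brio's best replies are Small→Z, Medium→Z, Large→Z; Alto's induced payoffs 4, 12, 11; outcome (Medium, Z), payoffs (12, 6).
If Brio leads: Alto's best replies are X→Small, Y→Small, Z→Medium; Brio's induced payoffs 1, 13, 6; outcome (Small, Y), payoffs (14, 13).
Alto gets 12 moving first and 14 moving second, so Alto prefers to move second.

second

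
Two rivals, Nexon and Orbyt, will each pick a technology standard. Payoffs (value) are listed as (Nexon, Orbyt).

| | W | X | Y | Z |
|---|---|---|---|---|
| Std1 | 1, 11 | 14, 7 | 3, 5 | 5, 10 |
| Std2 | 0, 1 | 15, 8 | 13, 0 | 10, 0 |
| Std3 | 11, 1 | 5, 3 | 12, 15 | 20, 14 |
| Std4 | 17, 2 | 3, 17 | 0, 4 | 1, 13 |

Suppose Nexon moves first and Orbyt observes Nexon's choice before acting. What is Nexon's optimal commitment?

Solve by backward induction (Nexon leads).
- Std1 → Orbyt plays W (best of 11, 7, 5, 10); Nexon gets 1.
- Std2 → Orbyt plays X (best of 1, 8, 0, 0); Nexon gets 15.
- Std3 → Orbyt plays Y (best of 1, 3, 15, 14); Nexon gets 12.
- Std4 → Orbyt plays X (best of 2, 17, 4, 13); Nexon gets 3.
Maximizing over 1, 15, 12, 3, Nexon chooses Std2. Subgame-perfect outcome: (Std2, X) with payoffs (15, 8).

Std2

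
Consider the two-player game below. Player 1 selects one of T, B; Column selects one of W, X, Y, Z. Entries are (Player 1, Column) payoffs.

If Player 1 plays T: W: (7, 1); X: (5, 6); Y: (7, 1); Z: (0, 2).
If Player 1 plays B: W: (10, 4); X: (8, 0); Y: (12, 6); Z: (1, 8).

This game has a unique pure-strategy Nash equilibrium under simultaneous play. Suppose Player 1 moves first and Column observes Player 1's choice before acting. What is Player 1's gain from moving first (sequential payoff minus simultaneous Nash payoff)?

4

Work backward from Column's decision.
- T: Column compares 1, 6, 1, 2 and picks X; Player 1 would get 5.
- B: Column compares 4, 0, 6, 8 and picks Z; Player 1 would get 1.
Maximizing over 5, 1, Player 1 chooses T. Subgame-perfect outcome: (T, X) with payoffs (5, 6).
For the simultaneous game, intersect best replies.
Player 1's best replies: W→B; X→B; Y→B; Z→B.
Column's best replies: T→X; B→Z.
Only (B, Z) has each player best-responding; Nash payoffs (1, 8).
Player 1's commitment gain: 5 − 1 = 4.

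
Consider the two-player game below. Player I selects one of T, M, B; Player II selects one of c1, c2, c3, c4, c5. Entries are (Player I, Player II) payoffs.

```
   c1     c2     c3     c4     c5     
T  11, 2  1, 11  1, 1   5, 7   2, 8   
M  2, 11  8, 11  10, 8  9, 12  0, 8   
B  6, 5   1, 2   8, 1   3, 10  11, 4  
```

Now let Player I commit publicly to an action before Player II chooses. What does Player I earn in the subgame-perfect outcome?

9

Solve by backward induction (Player I leads).
- T: BR = c2, leader payoff 1.
- M: BR = c4, leader payoff 9.
- B: BR = c4, leader payoff 3.
Maximizing over 1, 9, 3, Player I chooses M. Subgame-perfect outcome: (M, c4) with payoffs (9, 12).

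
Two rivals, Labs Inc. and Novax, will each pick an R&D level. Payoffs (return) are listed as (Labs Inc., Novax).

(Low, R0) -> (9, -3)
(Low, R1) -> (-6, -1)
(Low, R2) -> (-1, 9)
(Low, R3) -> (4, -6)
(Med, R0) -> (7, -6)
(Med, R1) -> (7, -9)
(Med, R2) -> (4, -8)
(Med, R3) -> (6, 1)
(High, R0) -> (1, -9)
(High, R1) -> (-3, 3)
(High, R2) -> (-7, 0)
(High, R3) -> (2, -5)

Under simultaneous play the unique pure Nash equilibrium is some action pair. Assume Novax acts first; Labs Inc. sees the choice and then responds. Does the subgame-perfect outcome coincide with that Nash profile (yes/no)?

Work backward from Labs Inc.'s decision.
- R0: BR = Low, leader payoff -3.
- R1: BR = Med, leader payoff -9.
- R2: BR = Med, leader payoff -8.
- R3: BR = Med, leader payoff 1.
Maximizing over -3, -9, -8, 1, Novax chooses R3. Subgame-perfect outcome: (Med, R3) with payoffs (6, 1).
For the simultaneous game, intersect best replies.
Labs Inc.'s best replies: R0→Low; R1→Med; R2→Med; R3→Med.
Novax's best replies: Low→R2; Med→R3; High→R1.
The unique mutual best reply is (Med, R3), giving (6, 1).
Sequential outcome (Med, R3) coincides with the Nash profile (Med, R3).

yes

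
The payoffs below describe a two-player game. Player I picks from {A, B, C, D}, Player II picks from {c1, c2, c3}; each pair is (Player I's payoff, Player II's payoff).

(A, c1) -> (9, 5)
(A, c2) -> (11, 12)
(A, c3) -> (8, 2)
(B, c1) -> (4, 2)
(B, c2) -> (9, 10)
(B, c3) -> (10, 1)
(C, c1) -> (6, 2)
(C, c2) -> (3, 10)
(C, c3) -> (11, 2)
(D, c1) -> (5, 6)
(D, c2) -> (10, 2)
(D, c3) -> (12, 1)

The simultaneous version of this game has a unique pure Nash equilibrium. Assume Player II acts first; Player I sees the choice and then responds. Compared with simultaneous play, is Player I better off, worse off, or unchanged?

Solve by backward induction (Player II leads).
- c1: Player I compares 9, 4, 6, 5 and picks A; Player II would get 5.
- c2: Player I compares 11, 9, 3, 10 and picks A; Player II would get 12.
- c3: Player I compares 8, 10, 11, 12 and picks D; Player II would get 1.
Among 5, 12, 1, the best is 12 at c2. Subgame-perfect outcome: (A, c2) with payoffs (11, 12).
For the simultaneous game, intersect best replies.
Player I's best replies: c1→A; c2→A; c3→D.
Player II's best replies: A→c2; B→c2; C→c2; D→c1.
The unique mutual best reply is (A, c2), giving (11, 12).
Player I earns 11 sequentially versus 11 at the Nash outcome: unchanged.

unchanged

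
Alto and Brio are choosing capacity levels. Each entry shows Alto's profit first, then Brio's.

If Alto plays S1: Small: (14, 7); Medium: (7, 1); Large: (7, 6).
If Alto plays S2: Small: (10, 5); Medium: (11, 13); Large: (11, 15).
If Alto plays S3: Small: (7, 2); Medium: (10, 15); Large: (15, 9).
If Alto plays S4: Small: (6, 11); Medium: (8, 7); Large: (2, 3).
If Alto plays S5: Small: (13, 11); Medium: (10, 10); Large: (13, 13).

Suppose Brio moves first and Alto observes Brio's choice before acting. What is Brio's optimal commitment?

Backward induction with Brio moving first.
- Small: Alto compares 14, 10, 7, 6, 13 and picks S1; Brio would get 7.
- Medium: Alto compares 7, 11, 10, 8, 10 and picks S2; Brio would get 13.
- Large: Alto compares 7, 11, 15, 2, 13 and picks S3; Brio would get 9.
Maximizing over 7, 13, 9, Brio chooses Medium. Subgame-perfect outcome: (S2, Medium) with payoffs (11, 13).

Medium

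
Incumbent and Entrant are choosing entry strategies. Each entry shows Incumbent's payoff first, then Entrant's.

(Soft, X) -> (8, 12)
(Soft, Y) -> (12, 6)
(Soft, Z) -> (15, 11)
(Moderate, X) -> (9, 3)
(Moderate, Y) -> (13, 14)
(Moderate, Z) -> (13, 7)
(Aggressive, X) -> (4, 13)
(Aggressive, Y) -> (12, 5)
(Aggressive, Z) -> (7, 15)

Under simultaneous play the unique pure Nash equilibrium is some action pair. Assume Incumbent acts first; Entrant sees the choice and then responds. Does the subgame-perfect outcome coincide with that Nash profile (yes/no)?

Entrant best-responds to each possible Incumbent move:
- Soft: Entrant compares 12, 6, 11 and picks X; Incumbent would get 8.
- Moderate: Entrant compares 3, 14, 7 and picks Y; Incumbent would get 13.
- Aggressive: Entrant compares 13, 5, 15 and picks Z; Incumbent would get 7.
Incumbent's induced payoffs are 8, 13, 7, so Incumbent commits to Moderate. Subgame-perfect outcome: (Moderate, Y) with payoffs (13, 14).
For the simultaneous game, intersect best replies.
Incumbent's best replies: X→Moderate; Y→Moderate; Z→Soft.
Entrant's best replies: Soft→X; Moderate→Y; Aggressive→Z.
Only (Moderate, Y) has each player best-responding; Nash payoffs (13, 14).
Sequential outcome (Moderate, Y) coincides with the Nash profile (Moderate, Y).

yes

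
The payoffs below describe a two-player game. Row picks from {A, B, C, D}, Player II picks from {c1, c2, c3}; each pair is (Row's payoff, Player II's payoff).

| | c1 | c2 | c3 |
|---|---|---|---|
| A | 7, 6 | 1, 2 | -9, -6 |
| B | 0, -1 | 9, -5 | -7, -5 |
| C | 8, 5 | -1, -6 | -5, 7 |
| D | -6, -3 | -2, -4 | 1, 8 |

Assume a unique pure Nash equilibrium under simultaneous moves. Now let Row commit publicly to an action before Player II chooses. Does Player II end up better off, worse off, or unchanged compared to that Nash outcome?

Work backward from Player II's decision.
- A: Player II compares 6, 2, -6 and picks c1; Row would get 7.
- B: Player II compares -1, -5, -5 and picks c1; Row would get 0.
- C: Player II compares 5, -6, 7 and picks c3; Row would get -5.
- D: Player II compares -3, -4, 8 and picks c3; Row would get 1.
Maximizing over 7, 0, -5, 1, Row chooses A. Subgame-perfect outcome: (A, c1) with payoffs (7, 6).
Under simultaneous play:
Row's best replies: c1→C; c2→B; c3→D.
Player II's best replies: A→c1; B→c1; C→c3; D→c3.
Only (D, c3) has each player best-responding; Nash payoffs (1, 8).
Player II earns 6 sequentially versus 8 at the Nash outcome: worse off.

worse off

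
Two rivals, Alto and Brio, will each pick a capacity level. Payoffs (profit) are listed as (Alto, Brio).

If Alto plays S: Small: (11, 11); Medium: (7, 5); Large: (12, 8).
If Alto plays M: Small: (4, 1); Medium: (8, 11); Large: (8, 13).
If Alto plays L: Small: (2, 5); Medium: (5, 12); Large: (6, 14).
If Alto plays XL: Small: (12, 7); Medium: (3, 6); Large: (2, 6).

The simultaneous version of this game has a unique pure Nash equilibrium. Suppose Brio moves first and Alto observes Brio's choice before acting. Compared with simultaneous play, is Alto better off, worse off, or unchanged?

Work backward from Alto's decision.
- Small → Alto plays XL (best of 11, 4, 2, 12); Brio gets 7.
- Medium → Alto plays M (best of 7, 8, 5, 3); Brio gets 11.
- Large → Alto plays S (best of 12, 8, 6, 2); Brio gets 8.
Among 7, 11, 8, the best is 11 at Medium. Subgame-perfect outcome: (M, Medium) with payoffs (8, 11).
Under simultaneous play:
Alto's best replies: Small→XL; Medium→M; Large→S.
Brio's best replies: S→Small; M→Large; L→Large; XL→Small.
Only (XL, Small) has each player best-responding; Nash payoffs (12, 7).
Alto earns 8 sequentially versus 12 at the Nash outcome: worse off.

worse off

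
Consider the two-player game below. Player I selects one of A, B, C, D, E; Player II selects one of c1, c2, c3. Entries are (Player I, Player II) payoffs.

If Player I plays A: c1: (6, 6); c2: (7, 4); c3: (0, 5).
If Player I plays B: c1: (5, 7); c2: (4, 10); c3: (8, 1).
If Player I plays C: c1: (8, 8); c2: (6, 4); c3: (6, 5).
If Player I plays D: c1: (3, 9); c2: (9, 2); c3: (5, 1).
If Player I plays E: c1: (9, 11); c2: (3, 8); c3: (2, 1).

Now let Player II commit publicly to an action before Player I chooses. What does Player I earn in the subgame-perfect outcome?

9

Backward induction with Player II moving first.
- c1: Player I compares 6, 5, 8, 3, 9 and picks E; Player II would get 11.
- c2: Player I compares 7, 4, 6, 9, 3 and picks D; Player II would get 2.
- c3: Player I compares 0, 8, 6, 5, 2 and picks B; Player II would get 1.
Player II's induced payoffs are 11, 2, 1, so Player II commits to c1. Subgame-perfect outcome: (E, c1) with payoffs (9, 11).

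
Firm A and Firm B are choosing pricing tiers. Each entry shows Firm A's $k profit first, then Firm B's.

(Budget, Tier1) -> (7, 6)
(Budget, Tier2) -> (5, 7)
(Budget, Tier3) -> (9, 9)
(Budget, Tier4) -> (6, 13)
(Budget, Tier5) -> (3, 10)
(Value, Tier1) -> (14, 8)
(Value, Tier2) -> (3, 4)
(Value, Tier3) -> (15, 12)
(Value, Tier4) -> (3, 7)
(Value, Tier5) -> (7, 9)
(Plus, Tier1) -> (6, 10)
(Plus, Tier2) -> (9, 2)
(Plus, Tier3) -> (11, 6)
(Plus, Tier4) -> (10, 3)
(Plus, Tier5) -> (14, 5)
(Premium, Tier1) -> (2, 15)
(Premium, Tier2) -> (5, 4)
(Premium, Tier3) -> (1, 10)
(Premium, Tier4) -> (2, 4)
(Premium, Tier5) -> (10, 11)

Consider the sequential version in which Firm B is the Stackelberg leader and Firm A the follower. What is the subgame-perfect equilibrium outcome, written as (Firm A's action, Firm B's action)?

(Value, Tier3)

Backward induction with Firm B moving first.
- Tier1 → Firm A plays Value (best of 7, 14, 6, 2); Firm B gets 8.
- Tier2 → Firm A plays Plus (best of 5, 3, 9, 5); Firm B gets 2.
- Tier3 → Firm A plays Value (best of 9, 15, 11, 1); Firm B gets 12.
- Tier4 → Firm A plays Plus (best of 6, 3, 10, 2); Firm B gets 3.
- Tier5 → Firm A plays Plus (best of 3, 7, 14, 10); Firm B gets 5.
Among 8, 2, 12, 3, 5, the best is 12 at Tier3. Subgame-perfect outcome: (Value, Tier3) with payoffs (15, 12).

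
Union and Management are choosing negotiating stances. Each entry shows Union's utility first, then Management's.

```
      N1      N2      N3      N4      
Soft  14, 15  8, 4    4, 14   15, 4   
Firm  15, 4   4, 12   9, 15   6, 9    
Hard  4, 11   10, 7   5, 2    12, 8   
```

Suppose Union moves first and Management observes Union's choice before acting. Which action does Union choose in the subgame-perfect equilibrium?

Management best-responds to each possible Union move:
- Soft: BR = N1, leader payoff 14.
- Firm: BR = N3, leader payoff 9.
- Hard: BR = N1, leader payoff 4.
Maximizing over 14, 9, 4, Union chooses Soft. Subgame-perfect outcome: (Soft, N1) with payoffs (14, 15).

Soft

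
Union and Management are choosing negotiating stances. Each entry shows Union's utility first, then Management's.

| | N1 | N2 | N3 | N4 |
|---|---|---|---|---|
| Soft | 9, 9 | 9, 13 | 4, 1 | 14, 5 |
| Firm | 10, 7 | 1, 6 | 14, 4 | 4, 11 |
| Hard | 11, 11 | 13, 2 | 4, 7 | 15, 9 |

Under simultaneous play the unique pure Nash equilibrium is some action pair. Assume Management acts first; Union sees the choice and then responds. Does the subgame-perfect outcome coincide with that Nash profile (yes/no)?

Solve by backward induction (Management leads).
- N1: BR = Hard, leader payoff 11.
- N2: BR = Hard, leader payoff 2.
- N3: BR = Firm, leader payoff 4.
- N4: BR = Hard, leader payoff 9.
Maximizing over 11, 2, 4, 9, Management chooses N1. Subgame-perfect outcome: (Hard, N1) with payoffs (11, 11).
Now find the simultaneous Nash equilibrium.
Union's best replies: N1→Hard; N2→Hard; N3→Firm; N4→Hard.
Management's best replies: Soft→N2; Firm→N4; Hard→N1.
Only (Hard, N1) has each player best-responding; Nash payoffs (11, 11).
Sequential outcome (Hard, N1) coincides with the Nash profile (Hard, N1).

yes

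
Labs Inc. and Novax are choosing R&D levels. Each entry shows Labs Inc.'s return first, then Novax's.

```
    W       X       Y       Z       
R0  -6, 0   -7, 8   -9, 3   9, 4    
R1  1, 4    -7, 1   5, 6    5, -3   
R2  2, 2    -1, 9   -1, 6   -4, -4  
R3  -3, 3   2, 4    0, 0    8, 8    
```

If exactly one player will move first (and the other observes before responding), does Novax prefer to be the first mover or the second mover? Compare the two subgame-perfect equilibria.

second

If Labs Inc. leads: Novax's best replies are R0→X, R1→Y, R2→X, R3→Z; Labs Inc.'s induced payoffs -7, 5, -1, 8; outcome (R3, Z), payoffs (8, 8).
If Novax leads: Labs Inc.'s best replies are W→R2, X→R3, Y→R1, Z→R0; Novax's induced payoffs 2, 4, 6, 4; outcome (R1, Y), payoffs (5, 6).
Novax gets 6 moving first and 8 moving second, so Novax prefers to move second.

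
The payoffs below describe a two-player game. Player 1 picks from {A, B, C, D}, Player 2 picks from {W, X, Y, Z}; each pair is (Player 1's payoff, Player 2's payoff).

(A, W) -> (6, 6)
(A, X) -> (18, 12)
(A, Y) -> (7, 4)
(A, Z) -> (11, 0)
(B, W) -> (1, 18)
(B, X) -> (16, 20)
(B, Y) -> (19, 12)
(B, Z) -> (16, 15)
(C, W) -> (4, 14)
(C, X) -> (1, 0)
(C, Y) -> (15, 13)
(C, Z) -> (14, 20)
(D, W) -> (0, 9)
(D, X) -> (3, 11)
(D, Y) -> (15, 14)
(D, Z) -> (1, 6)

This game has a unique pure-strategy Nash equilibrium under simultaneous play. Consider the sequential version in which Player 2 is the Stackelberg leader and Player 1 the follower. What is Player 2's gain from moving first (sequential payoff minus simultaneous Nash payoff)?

Work backward from Player 1's decision.
- W → Player 1 plays A (best of 6, 1, 4, 0); Player 2 gets 6.
- X → Player 1 plays A (best of 18, 16, 1, 3); Player 2 gets 12.
- Y → Player 1 plays B (best of 7, 19, 15, 15); Player 2 gets 12.
- Z → Player 1 plays B (best of 11, 16, 14, 1); Player 2 gets 15.
Maximizing over 6, 12, 12, 15, Player 2 chooses Z. Subgame-perfect outcome: (B, Z) with payoffs (16, 15).
For the simultaneous game, intersect best replies.
Player 1's best replies: W→A; X→A; Y→B; Z→B.
Player 2's best replies: A→X; B→X; C→Z; D→Y.
Only (A, X) has each player best-responding; Nash payoffs (18, 12).
Player 2's commitment gain: 15 − 12 = 3.

3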